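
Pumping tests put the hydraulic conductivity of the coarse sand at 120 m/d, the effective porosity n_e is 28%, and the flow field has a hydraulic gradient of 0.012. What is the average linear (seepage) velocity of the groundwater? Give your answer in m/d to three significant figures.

Specific discharge q = 120 × 0.012 = 1.440 m/d
Average linear velocity = 1.440 / 0.28 = 5.143 m/d

5.14 m/d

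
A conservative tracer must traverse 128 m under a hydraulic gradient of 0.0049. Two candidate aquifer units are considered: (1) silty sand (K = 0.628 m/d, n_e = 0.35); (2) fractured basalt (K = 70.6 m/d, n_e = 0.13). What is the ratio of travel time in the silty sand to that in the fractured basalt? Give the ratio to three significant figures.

303

Unit 1 (silty sand): v = 0.628×0.0049/0.35 = 0.008792 m/d, t = 128/0.008792 = 14560 d
Unit 2 (fractured basalt): v = 70.6×0.0049/0.13 = 2.661 m/d, t = 128/2.661 = 48.10 d
t(silty sand) / t(fractured basalt) = 14560/48.10 = 303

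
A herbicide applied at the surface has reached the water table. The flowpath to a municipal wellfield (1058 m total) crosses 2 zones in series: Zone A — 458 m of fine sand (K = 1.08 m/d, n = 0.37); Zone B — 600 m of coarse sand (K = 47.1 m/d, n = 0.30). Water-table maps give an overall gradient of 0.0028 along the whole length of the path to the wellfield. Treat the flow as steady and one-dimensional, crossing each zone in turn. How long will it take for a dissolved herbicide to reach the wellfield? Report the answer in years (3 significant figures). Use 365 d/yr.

141 years

Continuity: the same q passes through each zone, so ΔH = q·Σ(L_j/K_j) — the zones act as resistances in series.
Σ(L/K) = 458/1.08 + 600/47.1 = 424.1 + 12.74 = 436.8 d
K_eq = L_total / Σ(L/K) = 1058 / 436.8 = 2.422 m/d
q = K_eq · i = 2.422 × 0.0028 = 0.006782 m/d (same in every zone)
Zone A: v = q/n = 0.006782/0.37 = 0.01833 m/d → t_A = 458/0.01833 = 24990 d
Zone B: v = q/n = 0.006782/0.30 = 0.02261 m/d → t_B = 600/0.02261 = 26540 d
Total t = 24990 + 26540 = 51530 d
   = 51530 / 365 = 141 yr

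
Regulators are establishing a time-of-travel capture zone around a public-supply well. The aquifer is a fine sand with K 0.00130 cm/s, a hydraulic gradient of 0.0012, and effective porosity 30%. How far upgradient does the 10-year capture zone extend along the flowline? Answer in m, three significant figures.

K = 0.00130 cm/s × 864 = 1.123 m/d
Specific discharge q = 1.123 × 0.0012 = 0.001348 m/d
Average linear velocity = 0.001348 / 0.30 = 0.004493 m/d
T = 10 yr × 365 = 3650 d
L = v × T = 0.004493 × 3650 = 16.40 m

16.4 m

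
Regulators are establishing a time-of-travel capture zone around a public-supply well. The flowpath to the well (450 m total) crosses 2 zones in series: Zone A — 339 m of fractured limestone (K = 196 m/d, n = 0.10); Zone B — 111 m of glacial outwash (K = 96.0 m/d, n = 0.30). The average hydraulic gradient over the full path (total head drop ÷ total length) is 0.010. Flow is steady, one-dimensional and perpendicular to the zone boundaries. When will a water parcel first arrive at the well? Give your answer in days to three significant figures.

43.1 days

For zones in series the flux q is common to all zones; the equivalent conductivity is the harmonic (thickness-weighted) mean, K_eq = L_total / Σ(L_j/K_j).
Σ(L/K) = 339/196 + 111/96.0 = 1.730 + 1.156 = 2.886 d
K_eq = L_total / Σ(L/K) = 450 / 2.886 = 155.9 m/d
q = K_eq · i = 155.9 × 0.010 = 1.559 m/d (same in every zone)
Zone A: v = q/n = 1.559/0.10 = 15.59 m/d → t_A = 339/15.59 = 21.74 d
Zone B: v = q/n = 1.559/0.30 = 5.198 m/d → t_B = 111/5.198 = 21.36 d
Total t = 21.74 + 21.36 = 43.10 d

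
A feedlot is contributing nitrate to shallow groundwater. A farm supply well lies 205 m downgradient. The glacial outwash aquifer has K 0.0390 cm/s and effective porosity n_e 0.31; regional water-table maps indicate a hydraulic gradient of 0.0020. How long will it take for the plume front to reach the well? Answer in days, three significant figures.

943 days

K = 0.0390 cm/s × 864 = 33.70 m/d
q = Ki = 33.70 × 0.0020 = 0.06739 m/d
Average linear velocity = 0.06739 / 0.31 = 0.2174 m/d
t = L / v = 205 / 0.2174 = 943.0 d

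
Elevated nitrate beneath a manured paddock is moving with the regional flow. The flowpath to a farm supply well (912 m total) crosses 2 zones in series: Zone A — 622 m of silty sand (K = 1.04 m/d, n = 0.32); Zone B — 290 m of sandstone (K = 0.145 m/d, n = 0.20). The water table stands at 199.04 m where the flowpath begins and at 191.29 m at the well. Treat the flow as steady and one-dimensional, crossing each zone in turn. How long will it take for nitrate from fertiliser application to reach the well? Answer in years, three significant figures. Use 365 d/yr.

236 years

Total head drop ΔH = 199.04 − 191.29 = 7.75 m
Continuity: the same q passes through each zone, so ΔH = q·Σ(L_j/K_j) — the zones act as resistances in series.
Σ(L/K) = 622/1.04 + 290/0.145 = 598.1 + 2000 = 2598 d
q = ΔH / Σ(L/K) = 7.75 / 2598 = 0.002983 m/d (same in every zone)
Zone A: v = q/n = 0.002983/0.32 = 0.009322 m/d → t_A = 622/0.009322 = 66730 d
Zone B: v = q/n = 0.002983/0.20 = 0.01491 m/d → t_B = 290/0.01491 = 19440 d
Total t = 66730 + 19440 = 86170 d
   = 86170 / 365 = 236 yr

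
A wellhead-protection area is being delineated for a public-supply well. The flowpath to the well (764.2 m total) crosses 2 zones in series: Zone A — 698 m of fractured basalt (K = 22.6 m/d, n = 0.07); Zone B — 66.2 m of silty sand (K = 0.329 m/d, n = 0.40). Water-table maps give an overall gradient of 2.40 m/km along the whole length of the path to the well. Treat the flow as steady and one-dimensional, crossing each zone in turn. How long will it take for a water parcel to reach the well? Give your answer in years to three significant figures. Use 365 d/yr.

For zones in series the flux q is common to all zones; the equivalent conductivity is the harmonic (thickness-weighted) mean, K_eq = L_total / Σ(L_j/K_j).
Σ(L/K) = 698/22.6 + 66.2/0.329 = 30.88 + 201.2 = 232.1 d
K_eq = L_total / Σ(L/K) = 764.2 / 232.1 = 3.293 m/d
q = K_eq · i = 3.293 × 0.0024 = 0.007902 m/d (same in every zone)
Zone A: v = q/n = 0.007902/0.07 = 0.1129 m/d → t_A = 698/0.1129 = 6183 d
Zone B: v = q/n = 0.007902/0.40 = 0.01976 m/d → t_B = 66.2/0.01976 = 3351 d
Total t = 6183 + 3351 = 9534 d
   = 9534 / 365 = 26.1 yr

26.1 years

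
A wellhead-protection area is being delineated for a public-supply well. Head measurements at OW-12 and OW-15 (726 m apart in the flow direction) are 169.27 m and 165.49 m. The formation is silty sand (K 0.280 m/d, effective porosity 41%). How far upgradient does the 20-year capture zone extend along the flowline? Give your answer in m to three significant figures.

26.0 m

Hydraulic gradient i = (169.27 − 165.49) / 726 = 3.78 / 726 = 0.005207
q = Ki = 0.280 × 0.005207 = 0.001458 m/d
Average linear velocity = 0.001458 / 0.41 = 0.003556 m/d
T = 20 yr × 365 = 7300 d
L = v × T = 0.003556 × 7300 = 25.96 m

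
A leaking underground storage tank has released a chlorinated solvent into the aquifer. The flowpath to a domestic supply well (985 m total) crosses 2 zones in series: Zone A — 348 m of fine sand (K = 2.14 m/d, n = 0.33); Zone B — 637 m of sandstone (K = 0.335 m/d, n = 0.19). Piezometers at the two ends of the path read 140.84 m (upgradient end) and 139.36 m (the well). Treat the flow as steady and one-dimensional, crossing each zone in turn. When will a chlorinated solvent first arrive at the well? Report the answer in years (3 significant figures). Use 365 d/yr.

Total head drop ΔH = 140.84 − 139.36 = 1.48 m
Continuity: the same q passes through each zone, so ΔH = q·Σ(L_j/K_j) — the zones act as resistances in series.
Σ(L/K) = 348/2.14 + 637/0.335 = 162.6 + 1901 = 2064 d
q = ΔH / Σ(L/K) = 1.48 / 2064 = 7.170e-4 m/d (same in every zone)
Zone A: v = q/n = 7.170e-4/0.33 = 0.002173 m/d → t_A = 348/0.002173 = 160200 d
Zone B: v = q/n = 7.170e-4/0.19 = 0.003774 m/d → t_B = 637/0.003774 = 168800 d
Total t = 160200 + 168800 = 329000 d
   = 329000 / 365 = 901 yr

901 years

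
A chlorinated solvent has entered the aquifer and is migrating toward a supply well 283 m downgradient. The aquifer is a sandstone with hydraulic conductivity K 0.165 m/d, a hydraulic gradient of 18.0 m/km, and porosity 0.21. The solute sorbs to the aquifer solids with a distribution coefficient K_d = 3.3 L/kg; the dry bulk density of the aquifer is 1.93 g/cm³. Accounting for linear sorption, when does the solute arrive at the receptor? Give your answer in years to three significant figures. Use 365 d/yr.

Darcy flux q = K·i = 0.165 × 0.018 = 0.002970 m/d
v_s = q/n_e = 0.002970/0.21 = 0.01414 m/d
Retardation R = 1 + ρ_b·K_d/n = 1 + 1.93×3.3/0.21 = 31.33
Contaminant velocity v_c = v/R = 0.01414/31.33 = 4.514e-4 m/d
t = L/v_c = 283/4.514e-4 = 626900 d
   = 626900/365 = 1720 yr

1720 years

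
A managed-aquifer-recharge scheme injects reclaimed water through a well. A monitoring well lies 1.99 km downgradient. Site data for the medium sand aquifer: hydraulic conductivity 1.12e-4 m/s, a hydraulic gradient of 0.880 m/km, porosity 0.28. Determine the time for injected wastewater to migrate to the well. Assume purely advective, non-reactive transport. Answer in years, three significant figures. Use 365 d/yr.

K = 1.12e-4 m/s × 86400 s/d = 9.677 m/d
Specific discharge q = 9.677 × 8.8e-4 = 0.008516 m/d
Average linear velocity = 0.008516 / 0.28 = 0.03041 m/d
L = 1.99 km = 1990 m
t = L / v = 1990 / 0.03041 = 65430 d
   = 65430 / 365 = 179 yr

179 years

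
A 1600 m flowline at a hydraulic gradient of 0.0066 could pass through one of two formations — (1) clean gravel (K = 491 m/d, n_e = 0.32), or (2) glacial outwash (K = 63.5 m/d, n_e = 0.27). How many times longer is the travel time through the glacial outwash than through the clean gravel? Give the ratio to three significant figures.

Unit 1 (clean gravel): v = 491×0.0066/0.32 = 10.13 m/d, t = 1600/10.13 = 158.0 d
Unit 2 (glacial outwash): v = 63.5×0.0066/0.27 = 1.552 m/d, t = 1600/1.552 = 1031 d
t(glacial outwash) / t(clean gravel) = 1031/158.0 = 6.52

6.52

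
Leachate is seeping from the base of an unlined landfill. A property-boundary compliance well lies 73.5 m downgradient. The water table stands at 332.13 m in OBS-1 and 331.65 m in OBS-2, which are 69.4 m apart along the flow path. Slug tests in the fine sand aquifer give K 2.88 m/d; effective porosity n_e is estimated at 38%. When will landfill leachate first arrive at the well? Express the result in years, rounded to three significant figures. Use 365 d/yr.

3.84 years

Hydraulic gradient i = (332.13 − 331.65) / 69.4 = 0.48 / 69.4 = 0.006916
Darcy flux q = K·i = 2.88 × 0.006916 = 0.01992 m/d
Seepage velocity v = q / n = 0.01992 / 0.38 = 0.05242 m/d
t = L / v = 73.5 / 0.05242 = 1402 d
   = 1402 / 365 = 3.84 yr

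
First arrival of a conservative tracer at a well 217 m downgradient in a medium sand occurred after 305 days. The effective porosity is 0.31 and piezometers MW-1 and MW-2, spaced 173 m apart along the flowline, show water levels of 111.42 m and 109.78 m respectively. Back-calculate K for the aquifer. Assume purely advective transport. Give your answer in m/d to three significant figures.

Hydraulic gradient i = (111.42 − 109.78) / 173 = 1.64 / 173 = 0.009480
v = L / t = 217 / 305 = 0.7115 m/d
K = v · n / i = 0.7115 × 0.31 / 0.009480 = 23.3 m/d

23.3 m/d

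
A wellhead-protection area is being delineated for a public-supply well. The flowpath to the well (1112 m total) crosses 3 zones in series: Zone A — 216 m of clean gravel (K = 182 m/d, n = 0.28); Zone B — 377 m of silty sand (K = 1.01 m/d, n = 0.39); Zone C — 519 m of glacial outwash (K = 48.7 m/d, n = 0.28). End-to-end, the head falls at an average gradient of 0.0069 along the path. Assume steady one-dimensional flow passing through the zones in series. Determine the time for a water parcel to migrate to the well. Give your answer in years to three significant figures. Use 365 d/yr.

Continuity: the same q passes through each zone, so ΔH = q·Σ(L_j/K_j) — the zones act as resistances in series.
Σ(L/K) = 216/182 + 377/1.01 + 519/48.7 = 1.187 + 373.3 + 10.66 = 385.1 d
K_eq = L_total / Σ(L/K) = 1112 / 385.1 = 2.887 m/d
q = K_eq · i = 2.887 × 0.0069 = 0.01992 m/d (same in every zone)
Zone A: v = q/n = 0.01992/0.28 = 0.07116 m/d → t_A = 216/0.07116 = 3036 d
Zone B: v = q/n = 0.01992/0.39 = 0.05109 m/d → t_B = 377/0.05109 = 7380 d
Zone C: v = q/n = 0.01992/0.28 = 0.07116 m/d → t_C = 519/0.07116 = 7294 d
Total t = 3036 + 7380 + 7294 = 17710 d
   = 17710 / 365 = 48.5 yr

48.5 years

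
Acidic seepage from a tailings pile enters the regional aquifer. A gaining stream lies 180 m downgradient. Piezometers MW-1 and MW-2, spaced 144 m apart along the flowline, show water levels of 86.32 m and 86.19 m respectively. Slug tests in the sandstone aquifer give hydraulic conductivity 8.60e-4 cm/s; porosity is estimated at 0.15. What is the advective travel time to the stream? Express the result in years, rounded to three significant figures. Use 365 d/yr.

Hydraulic gradient i = (86.32 − 86.19) / 144 = 0.13 / 144 = 9.028e-4
K = 8.60e-4 cm/s × 864 = 0.7430 m/d
Specific discharge q = 0.7430 × 9.028e-4 = 6.708e-4 m/d
v_s = q/n_e = 6.708e-4/0.15 = 0.004472 m/d
t = L / v = 180 / 0.004472 = 40250 d
   = 40250 / 365 = 110 yr

110 years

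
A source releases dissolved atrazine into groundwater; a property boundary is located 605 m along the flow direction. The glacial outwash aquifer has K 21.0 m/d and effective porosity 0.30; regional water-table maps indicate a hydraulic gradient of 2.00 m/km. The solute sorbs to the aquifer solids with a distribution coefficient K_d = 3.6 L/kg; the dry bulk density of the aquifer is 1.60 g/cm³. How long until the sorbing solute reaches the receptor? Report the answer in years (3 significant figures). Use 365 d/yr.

q = Ki = 21.0 × 0.0020 = 0.04200 m/d
v = Ki/n = 21.0·0.0020/0.30 = 0.1400 m/d
Retardation R = 1 + ρ_b·K_d/n = 1 + 1.60×3.6/0.30 = 20.20
Contaminant velocity v_c = v/R = 0.1400/20.20 = 0.006931 m/d
t = L/v_c = 605/0.006931 = 87290 d
   = 87290/365 = 239 yr

239 years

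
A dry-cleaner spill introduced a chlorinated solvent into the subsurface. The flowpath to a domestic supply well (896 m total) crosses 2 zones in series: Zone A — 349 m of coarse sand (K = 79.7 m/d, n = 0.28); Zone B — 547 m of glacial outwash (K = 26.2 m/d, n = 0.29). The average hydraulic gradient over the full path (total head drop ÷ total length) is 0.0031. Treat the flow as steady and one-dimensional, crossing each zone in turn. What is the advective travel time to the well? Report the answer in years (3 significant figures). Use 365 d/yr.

6.39 years

Steady 1-D flow in series ⇒ the Darcy flux q is identical in every zone and the zone head losses add (resistances L/K in series).
Σ(L/K) = 349/79.7 + 547/26.2 = 4.379 + 20.88 = 25.26 d
K_eq = L_total / Σ(L/K) = 896 / 25.26 = 35.48 m/d
q = K_eq · i = 35.48 × 0.0031 = 0.1100 m/d (same in every zone)
Zone A: v = q/n = 0.1100/0.28 = 0.3928 m/d → t_A = 349/0.3928 = 888.6 d
Zone B: v = q/n = 0.1100/0.29 = 0.3792 m/d → t_B = 547/0.3792 = 1442 d
Total t = 888.6 + 1442 = 2331 d
   = 2331 / 365 = 6.39 yr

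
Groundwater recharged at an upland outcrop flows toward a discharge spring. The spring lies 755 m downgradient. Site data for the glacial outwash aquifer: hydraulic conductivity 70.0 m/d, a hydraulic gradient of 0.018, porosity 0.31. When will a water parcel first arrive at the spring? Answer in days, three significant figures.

q = Ki = 70.0 × 0.018 = 1.260 m/d
Seepage velocity v = q / n = 1.260 / 0.31 = 4.065 m/d
t = L / v = 755 / 4.065 = 185.8 d

186 days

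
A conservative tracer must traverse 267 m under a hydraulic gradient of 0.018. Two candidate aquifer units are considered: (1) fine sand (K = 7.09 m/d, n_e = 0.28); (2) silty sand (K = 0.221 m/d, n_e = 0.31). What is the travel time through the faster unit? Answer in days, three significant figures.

Unit 1 (fine sand): v = 7.09×0.018/0.28 = 0.4558 m/d, t = 267/0.4558 = 585.8 d
Unit 2 (silty sand): v = 0.221×0.018/0.31 = 0.01283 m/d, t = 267/0.01283 = 20810 d
Faster unit: t = 586 d

586 days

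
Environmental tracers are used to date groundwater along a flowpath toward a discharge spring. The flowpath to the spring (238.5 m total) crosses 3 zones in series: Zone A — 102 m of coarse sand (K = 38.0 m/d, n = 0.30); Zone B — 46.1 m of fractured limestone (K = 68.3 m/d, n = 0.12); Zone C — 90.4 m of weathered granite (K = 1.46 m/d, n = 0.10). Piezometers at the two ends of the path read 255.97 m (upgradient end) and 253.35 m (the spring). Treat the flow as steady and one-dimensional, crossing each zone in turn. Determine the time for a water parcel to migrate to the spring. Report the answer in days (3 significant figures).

1130 days

Total head drop ΔH = 255.97 − 253.35 = 2.62 m
Continuity: the same q passes through each zone, so ΔH = q·Σ(L_j/K_j) — the zones act as resistances in series.
Σ(L/K) = 102/38.0 + 46.1/68.3 + 90.4/1.46 = 2.684 + 0.6750 + 61.92 = 65.28 d
q = ΔH / Σ(L/K) = 2.62 / 65.28 = 0.04014 m/d (same in every zone)
Zone A: v = q/n = 0.04014/0.30 = 0.1338 m/d → t_A = 102/0.1338 = 762.4 d
Zone B: v = q/n = 0.04014/0.12 = 0.3345 m/d → t_B = 46.1/0.3345 = 137.8 d
Zone C: v = q/n = 0.04014/0.10 = 0.4014 m/d → t_C = 90.4/0.4014 = 225.2 d
Total t = 762.4 + 137.8 + 225.2 = 1125 d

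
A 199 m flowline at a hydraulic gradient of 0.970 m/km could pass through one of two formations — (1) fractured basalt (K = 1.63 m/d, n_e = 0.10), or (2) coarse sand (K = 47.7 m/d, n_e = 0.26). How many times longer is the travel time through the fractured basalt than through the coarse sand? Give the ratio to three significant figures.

Unit 1 (fractured basalt): v = 1.63×9.7e-4/0.10 = 0.01581 m/d, t = 199/0.01581 = 12590 d
Unit 2 (coarse sand): v = 47.7×9.7e-4/0.26 = 0.1780 m/d, t = 199/0.1780 = 1118 d
t(fractured basalt) / t(coarse sand) = 12590/1118 = 11.3

11.3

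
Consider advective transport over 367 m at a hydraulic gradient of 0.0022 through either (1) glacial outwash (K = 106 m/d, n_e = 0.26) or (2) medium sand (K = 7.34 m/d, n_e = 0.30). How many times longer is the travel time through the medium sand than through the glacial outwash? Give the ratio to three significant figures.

Unit 1 (glacial outwash): v = 106×0.0022/0.26 = 0.8969 m/d, t = 367/0.8969 = 409.2 d
Unit 2 (medium sand): v = 7.34×0.0022/0.30 = 0.05383 m/d, t = 367/0.05383 = 6818 d
t(medium sand) / t(glacial outwash) = 6818/409.2 = 16.7

16.7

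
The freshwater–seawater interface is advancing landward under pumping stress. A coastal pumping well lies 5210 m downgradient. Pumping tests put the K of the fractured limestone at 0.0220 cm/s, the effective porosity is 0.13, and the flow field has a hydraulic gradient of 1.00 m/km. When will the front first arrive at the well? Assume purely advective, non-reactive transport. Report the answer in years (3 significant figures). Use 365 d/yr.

97.6 years

K = 0.0220 cm/s × 864 = 19.01 m/d
Darcy flux q = K·i = 19.01 × 0.0010 = 0.01901 m/d
Average linear velocity = 0.01901 / 0.13 = 0.1462 m/d
t = L / v = 5210 / 0.1462 = 35630 d
   = 35630 / 365 = 97.6 yr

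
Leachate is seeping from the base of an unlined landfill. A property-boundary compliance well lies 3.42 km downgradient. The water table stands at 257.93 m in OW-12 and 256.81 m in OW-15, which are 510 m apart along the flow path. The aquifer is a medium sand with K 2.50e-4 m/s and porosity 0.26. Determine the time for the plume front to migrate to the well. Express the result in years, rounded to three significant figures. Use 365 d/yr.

Hydraulic gradient i = (257.93 − 256.81) / 510 = 1.12 / 510 = 0.002196
K = 2.50e-4 m/s × 86400 s/d = 21.60 m/d
q = Ki = 21.60 × 0.002196 = 0.04744 m/d
v_s = q/n_e = 0.04744/0.26 = 0.1824 m/d
L = 3.42 km = 3420 m
t = L / v = 3420 / 0.1824 = 18750 d
   = 18750 / 365 = 51.4 yr

51.4 years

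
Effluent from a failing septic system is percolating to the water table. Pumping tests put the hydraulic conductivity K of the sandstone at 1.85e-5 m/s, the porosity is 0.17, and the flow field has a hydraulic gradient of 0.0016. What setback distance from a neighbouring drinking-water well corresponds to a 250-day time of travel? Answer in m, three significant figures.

K = 1.85e-5 m/s × 86400 s/d = 1.598 m/d
q = Ki = 1.598 × 0.0016 = 0.002557 m/d
Average linear velocity = 0.002557 / 0.17 = 0.01504 m/d
L = v × T = 0.01504 × 250 = 3.761 m

3.76 m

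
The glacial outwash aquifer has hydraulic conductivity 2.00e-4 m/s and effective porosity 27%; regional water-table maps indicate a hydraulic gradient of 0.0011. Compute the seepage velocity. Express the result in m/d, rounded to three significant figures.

0.0704 m/d

K = 2.00e-4 m/s × 86400 s/d = 17.28 m/d
Specific discharge q = 17.28 × 0.0011 = 0.01901 m/d
Seepage velocity v = q / n = 0.01901 / 0.27 = 0.07040 m/d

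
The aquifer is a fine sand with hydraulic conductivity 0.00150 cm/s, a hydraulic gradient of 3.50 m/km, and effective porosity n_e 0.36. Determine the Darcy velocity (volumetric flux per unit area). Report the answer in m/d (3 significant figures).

K = 0.00150 cm/s × 864 = 1.296 m/d
q = Ki = 1.296 × 0.0035 = 0.004536 m/d

0.00454 m/d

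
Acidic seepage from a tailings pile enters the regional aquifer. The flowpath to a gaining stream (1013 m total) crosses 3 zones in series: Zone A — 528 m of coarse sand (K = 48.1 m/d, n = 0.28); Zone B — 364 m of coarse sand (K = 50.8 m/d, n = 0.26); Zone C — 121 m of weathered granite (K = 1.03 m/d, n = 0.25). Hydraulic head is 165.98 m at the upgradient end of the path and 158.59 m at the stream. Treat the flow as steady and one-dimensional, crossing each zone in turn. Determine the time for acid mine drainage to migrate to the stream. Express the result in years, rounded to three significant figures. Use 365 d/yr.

Total head drop ΔH = 165.98 − 158.59 = 7.39 m
Continuity: the same q passes through each zone, so ΔH = q·Σ(L_j/K_j) — the zones act as resistances in series.
Σ(L/K) = 528/48.1 + 364/50.8 + 121/1.03 = 10.98 + 7.165 + 117.5 = 135.6 d
q = ΔH / Σ(L/K) = 7.39 / 135.6 = 0.05449 m/d (same in every zone)
Zone A: v = q/n = 0.05449/0.28 = 0.1946 m/d → t_A = 528/0.1946 = 2713 d
Zone B: v = q/n = 0.05449/0.26 = 0.2096 m/d → t_B = 364/0.2096 = 1737 d
Zone C: v = q/n = 0.05449/0.25 = 0.2180 m/d → t_C = 121/0.2180 = 555.1 d
Total t = 2713 + 1737 + 555.1 = 5005 d
   = 5005 / 365 = 13.7 yr

13.7 years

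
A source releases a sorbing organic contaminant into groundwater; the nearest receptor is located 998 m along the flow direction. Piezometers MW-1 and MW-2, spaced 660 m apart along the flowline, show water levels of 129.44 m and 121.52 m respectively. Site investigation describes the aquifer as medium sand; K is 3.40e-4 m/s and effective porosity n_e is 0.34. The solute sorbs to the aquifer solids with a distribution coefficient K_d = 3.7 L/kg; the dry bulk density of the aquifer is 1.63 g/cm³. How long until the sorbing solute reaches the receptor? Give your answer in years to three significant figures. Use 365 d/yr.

Hydraulic gradient i = (129.44 − 121.52) / 660 = 7.92 / 660 = 0.01200
K = 3.40e-4 m/s × 86400 s/d = 29.38 m/d
Specific discharge q = 29.38 × 0.01200 = 0.3525 m/d
v_s = q/n_e = 0.3525/0.34 = 1.037 m/d
Retardation R = 1 + ρ_b·K_d/n = 1 + 1.63×3.7/0.34 = 18.74
Contaminant velocity v_c = v/R = 1.037/18.74 = 0.05533 m/d
t = L/v_c = 998/0.05533 = 18040 d
   = 18040/365 = 49.4 yr

49.4 years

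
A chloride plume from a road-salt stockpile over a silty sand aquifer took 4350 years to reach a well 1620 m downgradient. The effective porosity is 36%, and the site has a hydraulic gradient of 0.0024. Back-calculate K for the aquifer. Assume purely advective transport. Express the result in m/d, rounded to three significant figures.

t = 4350 years = 1.588e6 d
v = L / t = 1620 / 1.588e6 = 0.001020 m/d
K = v · n / i = 0.001020 × 0.36 / 0.0024 = 0.153 m/d

0.153 m/d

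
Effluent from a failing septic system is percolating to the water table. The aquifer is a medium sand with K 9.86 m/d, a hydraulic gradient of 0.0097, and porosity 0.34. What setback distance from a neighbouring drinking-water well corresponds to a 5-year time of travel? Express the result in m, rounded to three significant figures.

q = Ki = 9.86 × 0.0097 = 0.09564 m/d
Average linear velocity = 0.09564 / 0.34 = 0.2813 m/d
T = 5 yr × 365 = 1825 d
L = v × T = 0.2813 × 1825 = 513.4 m

513 m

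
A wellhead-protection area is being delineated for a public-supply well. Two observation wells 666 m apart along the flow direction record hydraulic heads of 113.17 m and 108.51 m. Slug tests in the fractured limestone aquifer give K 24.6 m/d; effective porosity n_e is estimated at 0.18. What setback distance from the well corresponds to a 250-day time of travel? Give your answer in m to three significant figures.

239 m

Hydraulic gradient i = (113.17 − 108.51) / 666 = 4.66 / 666 = 0.006997
Specific discharge q = 24.6 × 0.006997 = 0.1721 m/d
v_s = q/n_e = 0.1721/0.18 = 0.9563 m/d
L = v × T = 0.9563 × 250 = 239.1 m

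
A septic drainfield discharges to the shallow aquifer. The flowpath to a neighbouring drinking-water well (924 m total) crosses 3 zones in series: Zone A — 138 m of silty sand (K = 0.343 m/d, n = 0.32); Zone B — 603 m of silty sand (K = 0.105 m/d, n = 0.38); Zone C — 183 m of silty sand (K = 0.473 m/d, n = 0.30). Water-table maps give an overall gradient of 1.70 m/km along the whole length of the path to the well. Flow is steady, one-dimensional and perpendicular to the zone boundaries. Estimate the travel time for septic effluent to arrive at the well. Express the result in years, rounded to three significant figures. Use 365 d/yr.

Steady 1-D flow in series ⇒ the Darcy flux q is identical in every zone and the zone head losses add (resistances L/K in series).
Σ(L/K) = 138/0.343 + 603/0.105 + 183/0.473 = 402.3 + 5743 + 386.9 = 6532 d
K_eq = L_total / Σ(L/K) = 924 / 6532 = 0.1415 m/d
q = K_eq · i = 0.1415 × 0.0017 = 2.405e-4 m/d (same in every zone)
Zone A: v = q/n = 2.405e-4/0.32 = 7.515e-4 m/d → t_A = 138/7.515e-4 = 183600 d
Zone B: v = q/n = 2.405e-4/0.38 = 6.328e-4 m/d → t_B = 603/6.328e-4 = 952900 d
Zone C: v = q/n = 2.405e-4/0.30 = 8.016e-4 m/d → t_C = 183/8.016e-4 = 228300 d
Total t = 183600 + 952900 + 228300 = 1.365e6 d
   = 1.365e6 / 365 = 3740 yr

3740 years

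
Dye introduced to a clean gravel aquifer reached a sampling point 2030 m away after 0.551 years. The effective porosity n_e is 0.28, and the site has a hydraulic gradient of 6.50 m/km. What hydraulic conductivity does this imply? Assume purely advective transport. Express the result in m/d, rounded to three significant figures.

435 m/d

t = 0.551 years = 201.1 d
v = L / t = 2030 / 201.1 = 10.09 m/d
K = v · n / i = 10.09 × 0.28 / 0.0065 = 435 m/d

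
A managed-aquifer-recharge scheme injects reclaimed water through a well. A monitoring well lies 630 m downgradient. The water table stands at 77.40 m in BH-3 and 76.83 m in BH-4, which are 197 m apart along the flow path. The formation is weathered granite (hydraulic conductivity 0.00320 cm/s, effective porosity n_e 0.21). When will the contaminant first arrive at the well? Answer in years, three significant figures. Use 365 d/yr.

45.3 years

Hydraulic gradient i = (77.40 − 76.83) / 197 = 0.57 / 197 = 0.002893
K = 0.00320 cm/s × 864 = 2.765 m/d
Darcy flux q = K·i = 2.765 × 0.002893 = 0.008000 m/d
Seepage velocity v = q / n = 0.008000 / 0.21 = 0.03809 m/d
t = L / v = 630 / 0.03809 = 16540 d
   = 16540 / 365 = 45.3 yr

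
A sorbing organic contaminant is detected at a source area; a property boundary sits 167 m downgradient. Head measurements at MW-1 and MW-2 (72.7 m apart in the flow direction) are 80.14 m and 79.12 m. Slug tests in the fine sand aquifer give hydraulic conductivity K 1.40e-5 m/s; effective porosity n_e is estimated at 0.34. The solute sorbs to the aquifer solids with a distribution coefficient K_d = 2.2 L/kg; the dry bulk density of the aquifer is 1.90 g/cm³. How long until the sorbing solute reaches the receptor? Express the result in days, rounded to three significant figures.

44500 days

Hydraulic gradient i = (80.14 − 79.12) / 72.7 = 1.02 / 72.7 = 0.01403
K = 1.40e-5 m/s × 86400 s/d = 1.210 m/d
Specific discharge q = 1.210 × 0.01403 = 0.01697 m/d
Seepage velocity v = q / n = 0.01697 / 0.34 = 0.04991 m/d
Retardation R = 1 + ρ_b·K_d/n = 1 + 1.90×2.2/0.34 = 13.29
Contaminant velocity v_c = v/R = 0.04991/13.29 = 0.003755 m/d
t = L/v_c = 167/0.003755 = 44480 d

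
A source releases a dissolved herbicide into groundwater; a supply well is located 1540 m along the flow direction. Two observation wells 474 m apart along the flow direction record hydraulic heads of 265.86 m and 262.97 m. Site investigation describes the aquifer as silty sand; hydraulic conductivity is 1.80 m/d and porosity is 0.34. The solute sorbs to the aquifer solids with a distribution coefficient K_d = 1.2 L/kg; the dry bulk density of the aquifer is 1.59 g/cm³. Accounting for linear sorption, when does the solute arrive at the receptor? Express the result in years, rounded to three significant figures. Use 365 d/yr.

864 years

Hydraulic gradient i = (265.86 − 262.97) / 474 = 2.89 / 474 = 0.006097
Specific discharge q = 1.80 × 0.006097 = 0.01097 m/d
v_s = q/n_e = 0.01097/0.34 = 0.03228 m/d
Retardation R = 1 + ρ_b·K_d/n = 1 + 1.59×1.2/0.34 = 6.612
Contaminant velocity v_c = v/R = 0.03228/6.612 = 0.004882 m/d
t = L/v_c = 1540/0.004882 = 315400 d
   = 315400/365 = 864 yr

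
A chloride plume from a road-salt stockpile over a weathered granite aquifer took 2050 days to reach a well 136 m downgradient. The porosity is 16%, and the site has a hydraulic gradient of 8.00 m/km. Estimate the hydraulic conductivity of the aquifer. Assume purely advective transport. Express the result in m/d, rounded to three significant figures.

v = L / t = 136 / 2050 = 0.06634 m/d
K = v · n / i = 0.06634 × 0.16 / 0.0080 = 1.33 m/d

1.33 m/d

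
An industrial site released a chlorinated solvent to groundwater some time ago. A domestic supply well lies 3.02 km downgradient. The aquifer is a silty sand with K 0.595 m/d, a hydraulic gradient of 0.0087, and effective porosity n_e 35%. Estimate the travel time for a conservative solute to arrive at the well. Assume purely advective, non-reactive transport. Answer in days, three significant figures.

Darcy flux q = K·i = 0.595 × 0.0087 = 0.005177 m/d
v = Ki/n = 0.595·0.0087/0.35 = 0.01479 m/d
L = 3.02 km = 3020 m
t = L / v = 3020 / 0.01479 = 204200 d

204000 days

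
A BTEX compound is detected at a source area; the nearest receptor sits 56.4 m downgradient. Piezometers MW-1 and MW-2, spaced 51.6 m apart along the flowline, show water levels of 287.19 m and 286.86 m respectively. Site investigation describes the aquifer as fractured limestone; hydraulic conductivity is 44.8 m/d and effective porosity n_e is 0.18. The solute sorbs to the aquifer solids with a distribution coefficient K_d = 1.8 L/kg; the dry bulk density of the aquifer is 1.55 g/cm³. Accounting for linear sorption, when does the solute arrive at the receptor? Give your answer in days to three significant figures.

Hydraulic gradient i = (287.19 − 286.86) / 51.6 = 0.33 / 51.6 = 0.006395
Darcy flux q = K·i = 44.8 × 0.006395 = 0.2865 m/d
Seepage velocity v = q / n = 0.2865 / 0.18 = 1.592 m/d
Retardation R = 1 + ρ_b·K_d/n = 1 + 1.55×1.8/0.18 = 16.50
Contaminant velocity v_c = v/R = 1.592/16.50 = 0.09647 m/d
t = L/v_c = 56.4/0.09647 = 584.6 d

585 days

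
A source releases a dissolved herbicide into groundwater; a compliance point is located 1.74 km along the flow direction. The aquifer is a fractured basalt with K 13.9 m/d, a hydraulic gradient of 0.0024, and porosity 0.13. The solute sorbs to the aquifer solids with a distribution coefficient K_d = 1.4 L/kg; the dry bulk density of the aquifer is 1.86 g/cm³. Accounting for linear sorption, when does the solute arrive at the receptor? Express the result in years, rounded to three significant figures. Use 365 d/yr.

391 years

Darcy flux q = K·i = 13.9 × 0.0024 = 0.03336 m/d
Average linear velocity = 0.03336 / 0.13 = 0.2566 m/d
Retardation R = 1 + ρ_b·K_d/n = 1 + 1.86×1.4/0.13 = 21.03
Contaminant velocity v_c = v/R = 0.2566/21.03 = 0.01220 m/d
L = 1.74 km = 1740 m
t = L/v_c = 1740/0.01220 = 142600 d
   = 142600/365 = 391 yr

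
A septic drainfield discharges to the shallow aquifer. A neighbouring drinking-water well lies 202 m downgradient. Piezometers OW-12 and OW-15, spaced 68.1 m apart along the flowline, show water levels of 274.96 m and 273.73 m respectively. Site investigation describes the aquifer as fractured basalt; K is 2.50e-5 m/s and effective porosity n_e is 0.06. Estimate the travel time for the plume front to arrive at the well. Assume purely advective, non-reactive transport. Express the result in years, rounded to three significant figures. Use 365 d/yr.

0.851 years

Hydraulic gradient i = (274.96 − 273.73) / 68.1 = 1.23 / 68.1 = 0.01806
K = 2.50e-5 m/s × 86400 s/d = 2.160 m/d
Darcy flux q = K·i = 2.160 × 0.01806 = 0.03901 m/d
Average linear velocity = 0.03901 / 0.06 = 0.6502 m/d
t = L / v = 202 / 0.6502 = 310.7 d
   = 310.7 / 365 = 0.851 yr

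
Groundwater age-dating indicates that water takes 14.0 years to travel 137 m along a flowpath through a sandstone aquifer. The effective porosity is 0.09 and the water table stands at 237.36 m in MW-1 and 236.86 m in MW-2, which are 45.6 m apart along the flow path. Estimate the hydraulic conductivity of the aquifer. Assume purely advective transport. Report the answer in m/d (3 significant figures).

0.220 m/d

Hydraulic gradient i = (237.36 − 236.86) / 45.6 = 0.50 / 45.6 = 0.01096
t = 14.0 years = 5110 d
v = L / t = 137 / 5110 = 0.02681 m/d
K = v · n / i = 0.02681 × 0.09 / 0.01096 = 0.220 m/d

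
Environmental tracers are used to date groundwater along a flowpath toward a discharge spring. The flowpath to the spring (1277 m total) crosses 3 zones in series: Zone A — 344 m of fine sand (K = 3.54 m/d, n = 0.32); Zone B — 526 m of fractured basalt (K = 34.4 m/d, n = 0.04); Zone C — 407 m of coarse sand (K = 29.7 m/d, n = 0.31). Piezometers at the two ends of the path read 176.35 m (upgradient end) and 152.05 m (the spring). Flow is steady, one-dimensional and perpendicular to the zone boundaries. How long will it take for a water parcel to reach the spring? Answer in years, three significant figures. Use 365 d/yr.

3.66 years

Total head drop ΔH = 176.35 − 152.05 = 24.30 m
Steady 1-D flow in series ⇒ the Darcy flux q is identical in every zone and the zone head losses add (resistances L/K in series).
Σ(L/K) = 344/3.54 + 526/34.4 + 407/29.7 = 97.18 + 15.29 + 13.70 = 126.2 d
q = ΔH / Σ(L/K) = 24.30 / 126.2 = 0.1926 m/d (same in every zone)
Zone A: v = q/n = 0.1926/0.32 = 0.6019 m/d → t_A = 344/0.6019 = 571.6 d
Zone B: v = q/n = 0.1926/0.04 = 4.815 m/d → t_B = 526/4.815 = 109.2 d
Zone C: v = q/n = 0.1926/0.31 = 0.6213 m/d → t_C = 407/0.6213 = 655.1 d
Total t = 571.6 + 109.2 + 655.1 = 1336 d
   = 1336 / 365 = 3.66 yr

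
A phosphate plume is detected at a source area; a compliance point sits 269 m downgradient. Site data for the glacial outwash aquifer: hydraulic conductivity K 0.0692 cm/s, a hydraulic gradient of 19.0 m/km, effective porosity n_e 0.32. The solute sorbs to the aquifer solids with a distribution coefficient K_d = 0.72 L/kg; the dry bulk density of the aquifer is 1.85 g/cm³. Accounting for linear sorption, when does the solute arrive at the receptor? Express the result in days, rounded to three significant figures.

391 days

K = 0.0692 cm/s × 864 = 59.79 m/d
Specific discharge q = 59.79 × 0.019 = 1.136 m/d
Seepage velocity v = q / n = 1.136 / 0.32 = 3.550 m/d
Retardation R = 1 + ρ_b·K_d/n = 1 + 1.85×0.72/0.32 = 5.163
Contaminant velocity v_c = v/R = 3.550/5.163 = 0.6876 m/d
t = L/v_c = 269/0.6876 = 391.2 d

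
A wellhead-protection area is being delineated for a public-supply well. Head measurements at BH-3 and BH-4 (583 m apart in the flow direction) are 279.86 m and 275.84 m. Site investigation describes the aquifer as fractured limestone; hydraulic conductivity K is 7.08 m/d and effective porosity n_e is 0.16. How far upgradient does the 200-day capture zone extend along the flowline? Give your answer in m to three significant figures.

61.0 m

Hydraulic gradient i = (279.86 − 275.84) / 583 = 4.02 / 583 = 0.006895
q = Ki = 7.08 × 0.006895 = 0.04882 m/d
v_s = q/n_e = 0.04882/0.16 = 0.3051 m/d
L = v × T = 0.3051 × 200 = 61.02 m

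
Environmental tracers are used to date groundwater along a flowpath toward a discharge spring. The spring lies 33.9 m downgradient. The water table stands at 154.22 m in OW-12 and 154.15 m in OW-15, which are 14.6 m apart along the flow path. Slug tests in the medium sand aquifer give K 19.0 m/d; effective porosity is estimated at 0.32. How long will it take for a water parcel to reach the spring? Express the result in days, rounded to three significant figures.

119 days

Hydraulic gradient i = (154.22 − 154.15) / 14.6 = 0.07 / 14.6 = 0.004795
q = Ki = 19.0 × 0.004795 = 0.09110 m/d
v_s = q/n_e = 0.09110/0.32 = 0.2847 m/d
t = L / v = 33.9 / 0.2847 = 119.1 d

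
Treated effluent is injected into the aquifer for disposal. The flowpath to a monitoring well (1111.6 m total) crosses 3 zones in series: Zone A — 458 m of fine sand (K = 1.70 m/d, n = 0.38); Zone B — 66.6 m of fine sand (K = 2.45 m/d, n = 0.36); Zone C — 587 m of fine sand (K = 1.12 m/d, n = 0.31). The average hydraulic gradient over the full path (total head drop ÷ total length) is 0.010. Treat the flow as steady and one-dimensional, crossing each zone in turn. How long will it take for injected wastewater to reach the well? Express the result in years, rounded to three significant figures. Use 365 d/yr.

76.9 years

Continuity: the same q passes through each zone, so ΔH = q·Σ(L_j/K_j) — the zones act as resistances in series.
Σ(L/K) = 458/1.70 + 66.6/2.45 + 587/1.12 = 269.4 + 27.18 + 524.1 = 820.7 d
K_eq = L_total / Σ(L/K) = 1111.6 / 820.7 = 1.354 m/d
q = K_eq · i = 1.354 × 0.010 = 0.01354 m/d (same in every zone)
Zone A: v = q/n = 0.01354/0.38 = 0.03564 m/d → t_A = 458/0.03564 = 12850 d
Zone B: v = q/n = 0.01354/0.36 = 0.03762 m/d → t_B = 66.6/0.03762 = 1770 d
Zone C: v = q/n = 0.01354/0.31 = 0.04369 m/d → t_C = 587/0.04369 = 13430 d
Total t = 12850 + 1770 + 13430 = 28050 d
   = 28050 / 365 = 76.9 yr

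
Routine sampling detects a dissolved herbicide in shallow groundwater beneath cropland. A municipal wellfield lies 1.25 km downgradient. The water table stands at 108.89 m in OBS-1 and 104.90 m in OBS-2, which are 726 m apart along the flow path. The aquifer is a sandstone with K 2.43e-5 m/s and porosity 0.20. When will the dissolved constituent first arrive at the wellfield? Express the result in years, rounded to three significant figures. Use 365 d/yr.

59.4 years

Hydraulic gradient i = (108.89 − 104.90) / 726 = 3.99 / 726 = 0.005496
K = 2.43e-5 m/s × 86400 s/d = 2.100 m/d
Specific discharge q = 2.100 × 0.005496 = 0.01154 m/d
v = Ki/n = 2.100·0.005496/0.20 = 0.05769 m/d
L = 1.25 km = 1250 m
t = L / v = 1250 / 0.05769 = 21670 d
   = 21670 / 365 = 59.4 yr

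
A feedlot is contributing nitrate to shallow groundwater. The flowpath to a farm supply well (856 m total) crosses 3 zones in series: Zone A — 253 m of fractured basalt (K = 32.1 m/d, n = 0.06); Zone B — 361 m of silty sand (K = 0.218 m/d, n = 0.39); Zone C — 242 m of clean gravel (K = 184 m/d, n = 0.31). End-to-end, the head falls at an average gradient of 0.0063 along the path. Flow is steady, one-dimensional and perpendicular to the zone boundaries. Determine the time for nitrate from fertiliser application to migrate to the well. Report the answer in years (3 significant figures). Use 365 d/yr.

195 years

For zones in series the flux q is common to all zones; the equivalent conductivity is the harmonic (thickness-weighted) mean, K_eq = L_total / Σ(L_j/K_j).
Σ(L/K) = 253/32.1 + 361/0.218 + 242/184 = 7.882 + 1656 + 1.315 = 1665 d
K_eq = L_total / Σ(L/K) = 856 / 1665 = 0.5141 m/d
q = K_eq · i = 0.5141 × 0.0063 = 0.003239 m/d (same in every zone)
Zone A: v = q/n = 0.003239/0.06 = 0.05398 m/d → t_A = 253/0.05398 = 4687 d
Zone B: v = q/n = 0.003239/0.39 = 0.008304 m/d → t_B = 361/0.008304 = 43470 d
Zone C: v = q/n = 0.003239/0.31 = 0.01045 m/d → t_C = 242/0.01045 = 23160 d
Total t = 4687 + 43470 + 23160 = 71320 d
   = 71320 / 365 = 195 yr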